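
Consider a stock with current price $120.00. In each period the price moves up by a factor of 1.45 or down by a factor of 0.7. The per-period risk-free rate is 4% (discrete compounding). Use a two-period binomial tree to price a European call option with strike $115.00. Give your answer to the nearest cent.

Risk-neutral probability p = (1 + 0.04 − 0.7)/(1.45 − 0.7) = 0.3400/0.7500 = 0.4533
Terminal stock prices: S_uu = 252.3, S_ud = 121.8, S_dd = 58.8
Terminal payoffs (S − K): max(137.3, 0) = 137.3, max(6.8, 0) = 6.8, max(-56.2, 0) = 0
Node u (S = 174): V_u = 1/1.04·[0.4533·137.3000 + 0.5467·6.8000] = 63.4231
Node d (S = 84): V_d = 1/1.04·[0.4533·6.8000 + 0.5467·0.0000] = 2.9641
Node 0 (S = 120): V_0 = 1/1.04·[0.4533·63.4231 + 0.5467·2.9641] = 29.2040

$29.20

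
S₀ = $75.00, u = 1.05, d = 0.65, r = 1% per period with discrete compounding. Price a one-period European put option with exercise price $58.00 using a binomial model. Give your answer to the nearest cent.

$0.92

Risk-neutral probability p = (1 + 0.01 − 0.65)/(1.05 − 0.65) = 0.3600/0.4000 = 0.9000
Terminal stock prices: S_u = 78.75, S_d = 48.75
Terminal payoffs (K − S): max(-20.75, 0) = 0, max(9.25, 0) = 9.25
Node 0 (S = 75): V_0 = 1/1.01·[0.9000·0.0000 + 0.1000·9.2500] = 0.9158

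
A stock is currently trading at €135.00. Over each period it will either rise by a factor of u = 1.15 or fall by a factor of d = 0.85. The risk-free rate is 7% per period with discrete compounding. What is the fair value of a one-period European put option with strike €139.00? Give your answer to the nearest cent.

Risk-neutral probability p = (1 + 0.07 − 0.85)/(1.15 − 0.85) = 0.2200/0.3000 = 0.7333
Terminal stock prices: S_u = 155.2, S_d = 114.8
Terminal payoffs (K − S): max(-16.25, 0) = 0, max(24.25, 0) = 24.25
Node 0 (S = 135): V_0 = 1/1.07·[0.7333·0.0000 + 0.2667·24.2500] = 6.0436

€6.04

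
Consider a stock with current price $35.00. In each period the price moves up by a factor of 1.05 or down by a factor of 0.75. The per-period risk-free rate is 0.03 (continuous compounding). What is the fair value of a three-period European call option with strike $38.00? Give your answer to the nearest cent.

$1.88

Risk-neutral probability p = (e^0.03 − 0.75)/(1.05 − 0.75) = 0.2805/0.3000 = 0.9348
Terminal stock prices: S_uuu = 40.52, S_uud = 28.94, S_udd = 20.67, S_ddd = 14.77
Terminal payoffs (S − K): max(2.517, 0) = 2.517, max(-9.059, 0) = 0, max(-17.33, 0) = 0, max(-23.23, 0) = 0
Node uu (S = 38.59): V_uu = e^(−0.03)·[0.9348·2.5169 + 0.0652·0.0000] = 2.2834
Node ud (S = 27.56): V_ud = e^(−0.03)·[0.9348·0.0000 + 0.0652·0.0000] = 0.0000
Node dd (S = 19.69): V_dd = e^(−0.03)·[0.9348·0.0000 + 0.0652·0.0000] = 0.0000
Node u (S = 36.75): V_u = e^(−0.03)·[0.9348·2.2834 + 0.0652·0.0000] = 2.0715
Node d (S = 26.25): V_d = e^(−0.03)·[0.9348·0.0000 + 0.0652·0.0000] = 0.0000
Node 0 (S = 35): V_0 = e^(−0.03)·[0.9348·2.0715 + 0.0652·0.0000] = 1.8793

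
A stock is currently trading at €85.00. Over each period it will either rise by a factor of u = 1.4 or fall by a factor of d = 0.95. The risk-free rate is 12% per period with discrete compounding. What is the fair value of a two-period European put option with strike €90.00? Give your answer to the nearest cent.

Risk-neutral probability p = (1 + 0.12 − 0.95)/(1.4 − 0.95) = 0.1700/0.4500 = 0.3778
Terminal stock prices: S_uu = 166.6, S_ud = 113, S_dd = 76.71
Terminal payoffs (K − S): max(-76.6, 0) = 0, max(-23.05, 0) = 0, max(13.29, 0) = 13.29
Node u (S = 119): V_u = 1/1.12·[0.3778·0.0000 + 0.6222·0.0000] = 0.0000
Node d (S = 80.75): V_d = 1/1.12·[0.3778·0.0000 + 0.6222·13.2875] = 7.3819
Node 0 (S = 85): V_0 = 1/1.12·[0.3778·0.0000 + 0.6222·7.3819] = 4.1011

€4.10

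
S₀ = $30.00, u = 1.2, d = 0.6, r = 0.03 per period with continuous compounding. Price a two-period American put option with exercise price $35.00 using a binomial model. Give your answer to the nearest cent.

Risk-neutral probability p = (e^0.03 − 0.6)/(1.2 − 0.6) = 0.4305/0.6000 = 0.7174
Terminal stock prices: S_uu = 43.2, S_ud = 21.6, S_dd = 10.8
Terminal payoffs (K − S): max(-8.2, 0) = 0, max(13.4, 0) = 13.4, max(24.2, 0) = 24.2
Node u (S = 36): continuation = e^(−0.03)·[0.7174·0.0000 + 0.2826·13.4000] = 3.6746; exercise value = 0.0000 ≤ continuation, so V_u = 3.6746
Node d (S = 18): continuation = e^(−0.03)·[0.7174·13.4000 + 0.2826·24.2000] = 15.9656; exercise value = 17.0000 > continuation, so V_d = 17.0000 (exercise)
Node 0 (S = 30): continuation = e^(−0.03)·[0.7174·3.6746 + 0.2826·17.0000] = 7.2202; exercise value = 5.0000 ≤ continuation, so V_0 = 7.2202

$7.22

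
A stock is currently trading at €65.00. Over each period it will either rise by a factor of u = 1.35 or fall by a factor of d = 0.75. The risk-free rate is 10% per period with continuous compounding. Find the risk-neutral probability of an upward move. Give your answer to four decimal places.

Risk-neutral probability p = (e^0.1 − 0.75)/(1.35 − 0.75) = 0.3552/0.6000 = 0.5920

p = 0.5920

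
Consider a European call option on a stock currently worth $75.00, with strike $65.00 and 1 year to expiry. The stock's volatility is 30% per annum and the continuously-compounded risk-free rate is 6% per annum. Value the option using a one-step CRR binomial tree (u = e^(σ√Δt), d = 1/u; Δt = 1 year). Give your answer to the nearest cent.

CRR parameters: u = e^(σ√Δt) = e^(0.3·√1) = 1.3499, d = 1/u = 0.7408
Per-period rate: rΔt = 0.06·1 = 0.06, so R = e^0.06 = 1.0618
Risk-neutral probability p = (e^0.06 − 0.7408)/(1.3499 − 0.7408) = 0.3210/0.6090 = 0.5271
Terminal stock prices: S_u = 101.2, S_d = 55.56
Terminal payoffs (S − K): max(36.24, 0) = 36.24, max(-9.439, 0) = 0
Node 0 (S = 75): V_0 = e^(−0.06)·[0.5271·36.2394 + 0.4729·0.0000] = 17.9890

$17.99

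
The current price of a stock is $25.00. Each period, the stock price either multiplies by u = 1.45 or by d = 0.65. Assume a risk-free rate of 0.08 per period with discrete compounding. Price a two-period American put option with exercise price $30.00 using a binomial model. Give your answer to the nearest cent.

$7.26

Risk-neutral probability p = (1 + 0.08 − 0.65)/(1.45 − 0.65) = 0.4300/0.8000 = 0.5375
Terminal stock prices: S_uu = 52.56, S_ud = 23.56, S_dd = 10.56
Terminal payoffs (K − S): max(-22.56, 0) = 0, max(6.438, 0) = 6.438, max(19.44, 0) = 19.44
Node u (S = 36.25): continuation = 1/1.08·[0.5375·0.0000 + 0.4625·6.4375] = 2.7568; exercise value = 0.0000 ≤ continuation, so V_u = 2.7568
Node d (S = 16.25): continuation = 1/1.08·[0.5375·6.4375 + 0.4625·19.4375] = 11.5278; exercise value = 13.7500 > continuation, so V_d = 13.7500 (exercise)
Node 0 (S = 25): continuation = 1/1.08·[0.5375·2.7568 + 0.4625·13.7500] = 7.2603; exercise value = 5.0000 ≤ continuation, so V_0 = 7.2603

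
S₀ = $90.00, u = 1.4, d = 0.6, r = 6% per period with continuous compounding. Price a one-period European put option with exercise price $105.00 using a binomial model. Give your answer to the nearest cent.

$20.30

Risk-neutral probability p = (e^0.06 − 0.6)/(1.4 − 0.6) = 0.4618/0.8000 = 0.5773
Terminal stock prices: S_u = 126, S_d = 54
Terminal payoffs (K − S): max(-21, 0) = 0, max(51, 0) = 51
Node 0 (S = 90): V_0 = e^(−0.06)·[0.5773·0.0000 + 0.4227·51.0000] = 20.3025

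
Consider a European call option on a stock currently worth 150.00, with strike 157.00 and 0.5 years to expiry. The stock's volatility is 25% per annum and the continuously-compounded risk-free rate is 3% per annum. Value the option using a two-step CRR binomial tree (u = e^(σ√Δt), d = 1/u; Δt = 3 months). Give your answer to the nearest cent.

CRR parameters: u = e^(σ√Δt) = e^(0.25·√0.25) = 1.1331, d = 1/u = 0.8825
Per-period rate: rΔt = 0.03·0.25 = 0.0075, so R = e^0.0075 = 1.0075
Risk-neutral probability p = (e^0.0075 − 0.8825)/(1.1331 − 0.8825) = 0.1250/0.2507 = 0.4988
Terminal stock prices: S_uu = 192.6, S_ud = 150, S_dd = 116.8
Terminal payoffs (S − K): max(35.6, 0) = 35.6, max(-7, 0) = 0, max(-40.18, 0) = 0
Node u (S = 170): V_u = e^(−0.0075)·[0.4988·35.6038 + 0.5012·0.0000] = 17.6274
Node d (S = 132.4): V_d = e^(−0.0075)·[0.4988·0.0000 + 0.5012·0.0000] = 0.0000
Node 0 (S = 150): V_0 = e^(−0.0075)·[0.4988·17.6274 + 0.5012·0.0000] = 8.7273

8.73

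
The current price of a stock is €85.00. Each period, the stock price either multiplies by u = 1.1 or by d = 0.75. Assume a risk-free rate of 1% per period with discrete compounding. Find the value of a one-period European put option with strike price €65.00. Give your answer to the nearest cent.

€0.32

Risk-neutral probability p = (1 + 0.01 − 0.75)/(1.1 − 0.75) = 0.2600/0.3500 = 0.7429
Terminal stock prices: S_u = 93.5, S_d = 63.75
Terminal payoffs (K − S): max(-28.5, 0) = 0, max(1.25, 0) = 1.25
Node 0 (S = 85): V_0 = 1/1.01·[0.7429·0.0000 + 0.2571·1.2500] = 0.3182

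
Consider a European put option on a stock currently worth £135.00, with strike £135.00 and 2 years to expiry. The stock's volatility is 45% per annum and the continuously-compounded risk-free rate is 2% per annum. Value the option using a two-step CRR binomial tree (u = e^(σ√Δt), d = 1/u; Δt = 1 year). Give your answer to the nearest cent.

£26.70

CRR parameters: u = e^(σ√Δt) = e^(0.45·√1) = 1.5683, d = 1/u = 0.6376
Per-period rate: rΔt = 0.02·1 = 0.02, so R = e^0.02 = 1.0202
Risk-neutral probability p = (e^0.02 − 0.6376)/(1.5683 − 0.6376) = 0.3826/0.9307 = 0.4111
Terminal stock prices: S_uu = 332, S_ud = 135, S_dd = 54.89
Terminal payoffs (K − S): max(-197, 0) = 0, max(0, 0) = 0, max(80.11, 0) = 80.11
Node u (S = 211.7): V_u = e^(−0.02)·[0.4111·0.0000 + 0.5889·0.0000] = 0.0000
Node d (S = 86.08): V_d = e^(−0.02)·[0.4111·0.0000 + 0.5889·80.1131] = 46.2470
Node 0 (S = 135): V_0 = e^(−0.02)·[0.4111·0.0000 + 0.5889·46.2470] = 26.6971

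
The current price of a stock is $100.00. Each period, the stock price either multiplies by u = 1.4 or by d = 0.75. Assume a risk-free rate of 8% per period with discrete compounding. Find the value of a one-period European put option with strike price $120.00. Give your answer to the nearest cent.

Risk-neutral probability p = (1 + 0.08 − 0.75)/(1.4 − 0.75) = 0.3300/0.6500 = 0.5077
Terminal stock prices: S_u = 140, S_d = 75
Terminal payoffs (K − S): max(-20, 0) = 0, max(45, 0) = 45
Node 0 (S = 100): V_0 = 1/1.08·[0.5077·0.0000 + 0.4923·45.0000] = 20.5128

$20.51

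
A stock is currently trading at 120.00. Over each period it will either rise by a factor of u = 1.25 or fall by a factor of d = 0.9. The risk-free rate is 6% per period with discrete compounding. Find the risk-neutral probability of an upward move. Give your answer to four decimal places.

p = 0.4571

Risk-neutral probability p = (1 + 0.06 − 0.9)/(1.25 − 0.9) = 0.1600/0.3500 = 0.4571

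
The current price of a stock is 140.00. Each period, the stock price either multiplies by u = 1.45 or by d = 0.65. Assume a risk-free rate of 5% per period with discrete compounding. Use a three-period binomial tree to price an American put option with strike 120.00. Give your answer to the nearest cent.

Risk-neutral probability p = (1 + 0.05 − 0.65)/(1.45 − 0.65) = 0.4000/0.8000 = 0.5000
Terminal stock prices: S_uuu = 426.8, S_uud = 191.3, S_udd = 85.77, S_ddd = 38.45
Terminal payoffs (K − S): max(-306.8, 0) = 0, max(-71.33, 0) = 0, max(34.23, 0) = 34.23, max(81.55, 0) = 81.55
Node uu (S = 294.4): continuation = 1/1.05·[0.5000·0.0000 + 0.5000·0.0000] = 0.0000; exercise value = 0.0000 ≤ continuation, so V_uu = 0.0000
Node ud (S = 132): continuation = 1/1.05·[0.5000·0.0000 + 0.5000·34.2325] = 16.3012; exercise value = 0.0000 ≤ continuation, so V_ud = 16.3012
Node dd (S = 59.15): continuation = 1/1.05·[0.5000·34.2325 + 0.5000·81.5525] = 55.1357; exercise value = 60.8500 > continuation, so V_dd = 60.8500 (exercise)
Node u (S = 203): continuation = 1/1.05·[0.5000·0.0000 + 0.5000·16.3012] = 7.7625; exercise value = 0.0000 ≤ continuation, so V_u = 7.7625
Node d (S = 91): continuation = 1/1.05·[0.5000·16.3012 + 0.5000·60.8500] = 36.7387; exercise value = 29.0000 ≤ continuation, so V_d = 36.7387
Node 0 (S = 140): continuation = 1/1.05·[0.5000·7.7625 + 0.5000·36.7387] = 21.1910; exercise value = 0.0000 ≤ continuation, so V_0 = 21.1910

21.19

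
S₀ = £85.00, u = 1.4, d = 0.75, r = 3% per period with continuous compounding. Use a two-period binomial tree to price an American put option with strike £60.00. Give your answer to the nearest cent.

Risk-neutral probability p = (e^0.03 − 0.75)/(1.4 − 0.75) = 0.2805/0.6500 = 0.4315
Terminal stock prices: S_uu = 166.6, S_ud = 89.25, S_dd = 47.81
Terminal payoffs (K − S): max(-106.6, 0) = 0, max(-29.25, 0) = 0, max(12.19, 0) = 12.19
Node u (S = 119): continuation = e^(−0.03)·[0.4315·0.0000 + 0.5685·0.0000] = 0.0000; exercise value = 0.0000 ≤ continuation, so V_u = 0.0000
Node d (S = 63.75): continuation = e^(−0.03)·[0.4315·0.0000 + 0.5685·12.1875] = 6.7242; exercise value = 0.0000 ≤ continuation, so V_d = 6.7242
Node 0 (S = 85): continuation = e^(−0.03)·[0.4315·0.0000 + 0.5685·6.7242] = 3.7099; exercise value = 0.0000 ≤ continuation, so V_0 = 3.7099

£3.71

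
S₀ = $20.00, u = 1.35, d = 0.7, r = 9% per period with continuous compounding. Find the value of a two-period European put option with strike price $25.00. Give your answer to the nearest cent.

Risk-neutral probability p = (e^0.09 − 0.7)/(1.35 − 0.7) = 0.3942/0.6500 = 0.6064
Terminal stock prices: S_uu = 36.45, S_ud = 18.9, S_dd = 9.8
Terminal payoffs (K − S): max(-11.45, 0) = 0, max(6.1, 0) = 6.1, max(15.2, 0) = 15.2
Node u (S = 27): V_u = e^(−0.09)·[0.6064·0.0000 + 0.3936·6.1000] = 2.1942
Node d (S = 14): V_d = e^(−0.09)·[0.6064·6.1000 + 0.3936·15.2000] = 8.8483
Node 0 (S = 20): V_0 = e^(−0.09)·[0.6064·2.1942 + 0.3936·8.8483] = 4.3988

$4.40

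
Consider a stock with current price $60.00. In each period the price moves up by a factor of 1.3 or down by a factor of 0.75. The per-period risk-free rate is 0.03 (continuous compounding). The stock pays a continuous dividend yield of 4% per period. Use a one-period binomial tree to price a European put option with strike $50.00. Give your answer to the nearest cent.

Per-period risk-free factor R = e^0.03 = 1.0305; dividend-adjusted growth = e^(0.03−0.04) = 0.9900.
Risk-neutral probability p = (0.9900 − 0.75)/(1.3 − 0.75) = 0.2400/0.5500 = 0.4365
Terminal stock prices: S_u = 78, S_d = 45
Terminal payoffs (K − S): max(-28, 0) = 0, max(5, 0) = 5
Node 0 (S = 60): V_0 = e^(−0.03)·[0.4365·0.0000 + 0.5635·5.0000] = 2.7345

$2.73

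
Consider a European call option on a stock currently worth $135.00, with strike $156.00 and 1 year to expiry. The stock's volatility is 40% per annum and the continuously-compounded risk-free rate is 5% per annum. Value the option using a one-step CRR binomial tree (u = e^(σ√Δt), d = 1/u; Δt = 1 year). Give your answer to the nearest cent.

CRR parameters: u = e^(σ√Δt) = e^(0.4·√1) = 1.4918, d = 1/u = 0.6703
Per-period rate: rΔt = 0.05·1 = 0.05, so R = e^0.05 = 1.0513
Risk-neutral probability p = (e^0.05 − 0.6703)/(1.4918 − 0.6703) = 0.3810/0.8215 = 0.4637
Terminal stock prices: S_u = 201.4, S_d = 90.49
Terminal payoffs (S − K): max(45.4, 0) = 45.4, max(-65.51, 0) = 0
Node 0 (S = 135): V_0 = e^(−0.05)·[0.4637·45.3963 + 0.5363·0.0000] = 20.0247

$20.02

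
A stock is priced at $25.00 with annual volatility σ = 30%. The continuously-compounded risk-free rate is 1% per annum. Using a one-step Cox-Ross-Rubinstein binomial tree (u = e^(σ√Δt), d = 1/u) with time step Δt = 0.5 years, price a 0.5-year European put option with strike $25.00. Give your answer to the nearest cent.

CRR parameters: u = e^(σ√Δt) = e^(0.3·√0.5) = 1.2363, d = 1/u = 0.8089
Per-period rate: rΔt = 0.01·0.5 = 0.005, so R = e^0.005 = 1.0050
Risk-neutral probability p = (e^0.005 − 0.8089)/(1.2363 − 0.8089) = 0.1962/0.4275 = 0.4589
Terminal stock prices: S_u = 30.91, S_d = 20.22
Terminal payoffs (K − S): max(-5.908, 0) = 0, max(4.779, 0) = 4.779
Node 0 (S = 25): V_0 = e^(−0.005)·[0.4589·0.0000 + 0.5411·4.7786] = 2.5728

$2.57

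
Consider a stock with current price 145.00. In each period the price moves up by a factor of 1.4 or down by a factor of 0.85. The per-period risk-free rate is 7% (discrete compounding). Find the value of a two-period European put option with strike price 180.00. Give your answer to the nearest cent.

26.78

Risk-neutral probability p = (1 + 0.07 − 0.85)/(1.4 − 0.85) = 0.2200/0.5500 = 0.4000
Terminal stock prices: S_uu = 284.2, S_ud = 172.5, S_dd = 104.8
Terminal payoffs (K − S): max(-104.2, 0) = 0, max(7.45, 0) = 7.45, max(75.24, 0) = 75.24
Node u (S = 203): V_u = 1/1.07·[0.4000·0.0000 + 0.6000·7.4500] = 4.1776
Node d (S = 123.2): V_d = 1/1.07·[0.4000·7.4500 + 0.6000·75.2375] = 44.9743
Node 0 (S = 145): V_0 = 1/1.07·[0.4000·4.1776 + 0.6000·44.9743] = 26.7809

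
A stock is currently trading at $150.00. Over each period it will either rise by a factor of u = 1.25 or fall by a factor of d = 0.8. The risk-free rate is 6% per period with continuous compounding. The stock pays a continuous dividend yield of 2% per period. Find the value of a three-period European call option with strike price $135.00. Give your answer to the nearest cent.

$37.73

Per-period risk-free factor R = e^0.06 = 1.0618; dividend-adjusted growth = e^(0.06−0.02) = 1.0408.
Risk-neutral probability p = (1.0408 − 0.8)/(1.25 − 0.8) = 0.2408/0.4500 = 0.5351
Terminal stock prices: S_uuu = 293, S_uud = 187.5, S_udd = 120, S_ddd = 76.8
Terminal payoffs (S − K): max(158, 0) = 158, max(52.5, 0) = 52.5, max(-15, 0) = 0, max(-58.2, 0) = 0
Node uu (S = 234.4): V_uu = e^(−0.06)·[0.5351·157.9688 + 0.4649·52.5000] = 102.5959
Node ud (S = 150): V_ud = e^(−0.06)·[0.5351·52.5000 + 0.4649·0.0000] = 26.4585
Node dd (S = 96): V_dd = e^(−0.06)·[0.5351·0.0000 + 0.4649·0.0000] = 0.0000
Node u (S = 187.5): V_u = e^(−0.06)·[0.5351·102.5959 + 0.4649·26.4585] = 63.2887
Node d (S = 120): V_d = e^(−0.06)·[0.5351·26.4585 + 0.4649·0.0000] = 13.3343
Node 0 (S = 150): V_0 = e^(−0.06)·[0.5351·63.2887 + 0.4649·13.3343] = 37.7334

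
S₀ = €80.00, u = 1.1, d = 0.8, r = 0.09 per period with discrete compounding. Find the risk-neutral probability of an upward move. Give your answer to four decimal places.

p = 0.9667

Risk-neutral probability p = (1 + 0.09 − 0.8)/(1.1 − 0.8) = 0.2900/0.3000 = 0.9667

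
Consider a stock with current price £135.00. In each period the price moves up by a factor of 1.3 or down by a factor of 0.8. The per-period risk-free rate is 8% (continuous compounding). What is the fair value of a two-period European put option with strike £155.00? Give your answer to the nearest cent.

£17.09

Risk-neutral probability p = (e^0.08 − 0.8)/(1.3 − 0.8) = 0.2833/0.5000 = 0.5666
Terminal stock prices: S_uu = 228.2, S_ud = 140.4, S_dd = 86.4
Terminal payoffs (K − S): max(-73.15, 0) = 0, max(14.6, 0) = 14.6, max(68.6, 0) = 68.6
Node u (S = 175.5): V_u = e^(−0.08)·[0.5666·0.0000 + 0.4334·14.6000] = 5.8415
Node d (S = 108): V_d = e^(−0.08)·[0.5666·14.6000 + 0.4334·68.6000] = 35.0830
Node 0 (S = 135): V_0 = e^(−0.08)·[0.5666·5.8415 + 0.4334·35.0830] = 17.0920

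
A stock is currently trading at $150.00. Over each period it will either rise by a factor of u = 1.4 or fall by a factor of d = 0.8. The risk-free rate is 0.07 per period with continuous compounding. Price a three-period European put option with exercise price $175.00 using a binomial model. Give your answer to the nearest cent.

$26.30

Risk-neutral probability p = (e^0.07 − 0.8)/(1.4 − 0.8) = 0.2725/0.6000 = 0.4542
Terminal stock prices: S_uuu = 411.6, S_uud = 235.2, S_udd = 134.4, S_ddd = 76.8
Terminal payoffs (K − S): max(-236.6, 0) = 0, max(-60.2, 0) = 0, max(40.6, 0) = 40.6, max(98.2, 0) = 98.2
Node uu (S = 294): V_uu = e^(−0.07)·[0.4542·0.0000 + 0.5458·0.0000] = 0.0000
Node ud (S = 168): V_ud = e^(−0.07)·[0.4542·0.0000 + 0.5458·40.6000] = 20.6621
Node dd (S = 96): V_dd = e^(−0.07)·[0.4542·40.6000 + 0.5458·98.2000] = 67.1689
Node u (S = 210): V_u = e^(−0.07)·[0.4542·0.0000 + 0.5458·20.6621] = 10.5153
Node d (S = 120): V_d = e^(−0.07)·[0.4542·20.6621 + 0.5458·67.1689] = 42.9334
Node 0 (S = 150): V_0 = e^(−0.07)·[0.4542·10.5153 + 0.5458·42.9334] = 26.3026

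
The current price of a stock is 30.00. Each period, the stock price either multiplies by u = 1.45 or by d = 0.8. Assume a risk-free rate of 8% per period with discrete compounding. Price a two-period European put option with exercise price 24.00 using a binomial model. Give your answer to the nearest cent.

Risk-neutral probability p = (1 + 0.08 − 0.8)/(1.45 − 0.8) = 0.2800/0.6500 = 0.4308
Terminal stock prices: S_uu = 63.08, S_ud = 34.8, S_dd = 19.2
Terminal payoffs (K − S): max(-39.08, 0) = 0, max(-10.8, 0) = 0, max(4.8, 0) = 4.8
Node u (S = 43.5): V_u = 1/1.08·[0.4308·0.0000 + 0.5692·0.0000] = 0.0000
Node d (S = 24): V_d = 1/1.08·[0.4308·0.0000 + 0.5692·4.8000] = 2.5299
Node 0 (S = 30): V_0 = 1/1.08·[0.4308·0.0000 + 0.5692·2.5299] = 1.3334

1.33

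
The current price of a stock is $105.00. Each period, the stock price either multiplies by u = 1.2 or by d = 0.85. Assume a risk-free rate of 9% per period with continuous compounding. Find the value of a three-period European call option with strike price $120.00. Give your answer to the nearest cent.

Risk-neutral probability p = (e^0.09 − 0.85)/(1.2 − 0.85) = 0.2442/0.3500 = 0.6976
Terminal stock prices: S_uuu = 181.4, S_uud = 128.5, S_udd = 91.03, S_ddd = 64.48
Terminal payoffs (S − K): max(61.44, 0) = 61.44, max(8.52, 0) = 8.52, max(-28.97, 0) = 0, max(-55.52, 0) = 0
Node uu (S = 151.2): V_uu = e^(−0.09)·[0.6976·61.4400 + 0.3024·8.5200] = 41.5283
Node ud (S = 107.1): V_ud = e^(−0.09)·[0.6976·8.5200 + 0.3024·0.0000] = 5.4323
Node dd (S = 75.86): V_dd = e^(−0.09)·[0.6976·0.0000 + 0.3024·0.0000] = 0.0000
Node u (S = 126): V_u = e^(−0.09)·[0.6976·41.5283 + 0.3024·5.4323] = 27.9794
Node d (S = 89.25): V_d = e^(−0.09)·[0.6976·5.4323 + 0.3024·0.0000] = 3.4636
Node 0 (S = 105): V_0 = e^(−0.09)·[0.6976·27.9794 + 0.3024·3.4636] = 18.7967

$18.80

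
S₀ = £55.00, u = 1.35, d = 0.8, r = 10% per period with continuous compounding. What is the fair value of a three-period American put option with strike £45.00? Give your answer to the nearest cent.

£1.59

Risk-neutral probability p = (e^0.1 − 0.8)/(1.35 − 0.8) = 0.3052/0.5500 = 0.5549
Terminal stock prices: S_uuu = 135.3, S_uud = 80.19, S_udd = 47.52, S_ddd = 28.16
Terminal payoffs (K − S): max(-90.32, 0) = 0, max(-35.19, 0) = 0, max(-2.52, 0) = 0, max(16.84, 0) = 16.84
Node uu (S = 100.2): continuation = e^(−0.1)·[0.5549·0.0000 + 0.4451·0.0000] = 0.0000; exercise value = 0.0000 ≤ continuation, so V_uu = 0.0000
Node ud (S = 59.4): continuation = e^(−0.1)·[0.5549·0.0000 + 0.4451·0.0000] = 0.0000; exercise value = 0.0000 ≤ continuation, so V_ud = 0.0000
Node dd (S = 35.2): continuation = e^(−0.1)·[0.5549·0.0000 + 0.4451·16.8400] = 6.7829; exercise value = 9.8000 > continuation, so V_dd = 9.8000 (exercise)
Node u (S = 74.25): continuation = e^(−0.1)·[0.5549·0.0000 + 0.4451·0.0000] = 0.0000; exercise value = 0.0000 ≤ continuation, so V_u = 0.0000
Node d (S = 44): continuation = e^(−0.1)·[0.5549·0.0000 + 0.4451·9.8000] = 3.9473; exercise value = 1.0000 ≤ continuation, so V_d = 3.9473
Node 0 (S = 55): continuation = e^(−0.1)·[0.5549·0.0000 + 0.4451·3.9473] = 1.5899; exercise value = 0.0000 ≤ continuation, so V_0 = 1.5899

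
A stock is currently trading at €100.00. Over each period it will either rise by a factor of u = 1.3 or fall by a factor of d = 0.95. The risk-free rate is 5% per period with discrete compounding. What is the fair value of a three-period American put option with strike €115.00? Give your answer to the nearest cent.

€15.00

Risk-neutral probability p = (1 + 0.05 − 0.95)/(1.3 − 0.95) = 0.1000/0.3500 = 0.2857
Terminal stock prices: S_uuu = 219.7, S_uud = 160.6, S_udd = 117.3, S_ddd = 85.74
Terminal payoffs (K − S): max(-104.7, 0) = 0, max(-45.55, 0) = 0, max(-2.325, 0) = 0, max(29.26, 0) = 29.26
Node uu (S = 169): continuation = 1/1.05·[0.2857·0.0000 + 0.7143·0.0000] = 0.0000; exercise value = 0.0000 ≤ continuation, so V_uu = 0.0000
Node ud (S = 123.5): continuation = 1/1.05·[0.2857·0.0000 + 0.7143·0.0000] = 0.0000; exercise value = 0.0000 ≤ continuation, so V_ud = 0.0000
Node dd (S = 90.25): continuation = 1/1.05·[0.2857·0.0000 + 0.7143·29.2625] = 19.9065; exercise value = 24.7500 > continuation, so V_dd = 24.7500 (exercise)
Node u (S = 130): continuation = 1/1.05·[0.2857·0.0000 + 0.7143·0.0000] = 0.0000; exercise value = 0.0000 ≤ continuation, so V_u = 0.0000
Node d (S = 95): continuation = 1/1.05·[0.2857·0.0000 + 0.7143·24.7500] = 16.8367; exercise value = 20.0000 > continuation, so V_d = 20.0000 (exercise)
Node 0 (S = 100): continuation = 1/1.05·[0.2857·0.0000 + 0.7143·20.0000] = 13.6054; exercise value = 15.0000 > continuation, so V_0 = 15.0000 (exercise)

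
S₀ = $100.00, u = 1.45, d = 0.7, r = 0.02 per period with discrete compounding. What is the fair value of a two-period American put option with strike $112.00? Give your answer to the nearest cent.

$26.08

Risk-neutral probability p = (1 + 0.02 − 0.7)/(1.45 − 0.7) = 0.3200/0.7500 = 0.4267
Terminal stock prices: S_uu = 210.2, S_ud = 101.5, S_dd = 49
Terminal payoffs (K − S): max(-98.25, 0) = 0, max(10.5, 0) = 10.5, max(63, 0) = 63
Node u (S = 145): continuation = 1/1.02·[0.4267·0.0000 + 0.5733·10.5000] = 5.9020; exercise value = 0.0000 ≤ continuation, so V_u = 5.9020
Node d (S = 70): continuation = 1/1.02·[0.4267·10.5000 + 0.5733·63.0000] = 39.8039; exercise value = 42.0000 > continuation, so V_d = 42.0000 (exercise)
Node 0 (S = 100): continuation = 1/1.02·[0.4267·5.9020 + 0.5733·42.0000] = 26.0766; exercise value = 12.0000 ≤ continuation, so V_0 = 26.0766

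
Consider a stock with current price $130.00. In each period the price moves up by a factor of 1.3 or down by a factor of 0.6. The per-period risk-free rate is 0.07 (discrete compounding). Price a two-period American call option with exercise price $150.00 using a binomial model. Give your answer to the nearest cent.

Risk-neutral probability p = (1 + 0.07 − 0.6)/(1.3 − 0.6) = 0.4700/0.7000 = 0.6714
Terminal stock prices: S_uu = 219.7, S_ud = 101.4, S_dd = 46.8
Terminal payoffs (S − K): max(69.7, 0) = 69.7, max(-48.6, 0) = 0, max(-103.2, 0) = 0
Node u (S = 169): continuation = 1/1.07·[0.6714·69.7000 + 0.3286·0.0000] = 43.7370; exercise value = 19.0000 ≤ continuation, so V_u = 43.7370
Node d (S = 78): continuation = 1/1.07·[0.6714·0.0000 + 0.3286·0.0000] = 0.0000; exercise value = 0.0000 ≤ continuation, so V_d = 0.0000
Node 0 (S = 130): continuation = 1/1.07·[0.6714·43.7370 + 0.3286·0.0000] = 27.4451; exercise value = 0.0000 ≤ continuation, so V_0 = 27.4451

$27.45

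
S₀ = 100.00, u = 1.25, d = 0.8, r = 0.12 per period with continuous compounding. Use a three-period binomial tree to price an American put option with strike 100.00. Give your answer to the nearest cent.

Risk-neutral probability p = (e^0.12 − 0.8)/(1.25 − 0.8) = 0.3275/0.4500 = 0.7278
Terminal stock prices: S_uuu = 195.3, S_uud = 125, S_udd = 80, S_ddd = 51.2
Terminal payoffs (K − S): max(-95.31, 0) = 0, max(-25, 0) = 0, max(20, 0) = 20, max(48.8, 0) = 48.8
Node uu (S = 156.2): continuation = e^(−0.12)·[0.7278·0.0000 + 0.2722·0.0000] = 0.0000; exercise value = 0.0000 ≤ continuation, so V_uu = 0.0000
Node ud (S = 100): continuation = e^(−0.12)·[0.7278·0.0000 + 0.2722·20.0000] = 4.8289; exercise value = 0.0000 ≤ continuation, so V_ud = 4.8289
Node dd (S = 64): continuation = e^(−0.12)·[0.7278·20.0000 + 0.2722·48.8000] = 24.6920; exercise value = 36.0000 > continuation, so V_dd = 36.0000 (exercise)
Node u (S = 125): continuation = e^(−0.12)·[0.7278·0.0000 + 0.2722·4.8289] = 1.1659; exercise value = 0.0000 ≤ continuation, so V_u = 1.1659
Node d (S = 80): continuation = e^(−0.12)·[0.7278·4.8289 + 0.2722·36.0000] = 11.8090; exercise value = 20.0000 > continuation, so V_d = 20.0000 (exercise)
Node 0 (S = 100): continuation = e^(−0.12)·[0.7278·1.1659 + 0.2722·20.0000] = 5.5815; exercise value = 0.0000 ≤ continuation, so V_0 = 5.5815

5.58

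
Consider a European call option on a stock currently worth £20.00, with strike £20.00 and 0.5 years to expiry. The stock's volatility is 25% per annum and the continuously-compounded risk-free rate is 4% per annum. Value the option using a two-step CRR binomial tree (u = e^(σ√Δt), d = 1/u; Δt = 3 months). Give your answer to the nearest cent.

CRR parameters: u = e^(σ√Δt) = e^(0.25·√0.25) = 1.1331, d = 1/u = 0.8825
Per-period rate: rΔt = 0.04·0.25 = 0.01, so R = e^0.01 = 1.0101
Risk-neutral probability p = (e^0.01 − 0.8825)/(1.1331 − 0.8825) = 0.1276/0.2507 = 0.5089
Terminal stock prices: S_uu = 25.68, S_ud = 20, S_dd = 15.58
Terminal payoffs (S − K): max(5.681, 0) = 5.681, max(0, 0) = 0, max(-4.424, 0) = 0
Node u (S = 22.66): V_u = e^(−0.01)·[0.5089·5.6805 + 0.4911·0.0000] = 2.8620
Node d (S = 17.65): V_d = e^(−0.01)·[0.5089·0.0000 + 0.4911·0.0000] = 0.0000
Node 0 (S = 20): V_0 = e^(−0.01)·[0.5089·2.8620 + 0.4911·0.0000] = 1.4419

£1.44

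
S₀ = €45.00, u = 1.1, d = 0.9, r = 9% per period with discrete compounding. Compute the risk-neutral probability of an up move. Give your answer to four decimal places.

Risk-neutral probability p = (1 + 0.09 − 0.9)/(1.1 − 0.9) = 0.1900/0.2000 = 0.9500

p = 0.9500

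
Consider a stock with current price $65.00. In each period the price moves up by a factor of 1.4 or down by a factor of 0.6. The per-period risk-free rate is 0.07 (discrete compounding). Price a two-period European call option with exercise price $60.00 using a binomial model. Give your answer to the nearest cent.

$20.32

Risk-neutral probability p = (1 + 0.07 − 0.6)/(1.4 − 0.6) = 0.4700/0.8000 = 0.5875
Terminal stock prices: S_uu = 127.4, S_ud = 54.6, S_dd = 23.4
Terminal payoffs (S − K): max(67.4, 0) = 67.4, max(-5.4, 0) = 0, max(-36.6, 0) = 0
Node u (S = 91): V_u = 1/1.07·[0.5875·67.4000 + 0.4125·0.0000] = 37.0070
Node d (S = 39): V_d = 1/1.07·[0.5875·0.0000 + 0.4125·0.0000] = 0.0000
Node 0 (S = 65): V_0 = 1/1.07·[0.5875·37.0070 + 0.4125·0.0000] = 20.3193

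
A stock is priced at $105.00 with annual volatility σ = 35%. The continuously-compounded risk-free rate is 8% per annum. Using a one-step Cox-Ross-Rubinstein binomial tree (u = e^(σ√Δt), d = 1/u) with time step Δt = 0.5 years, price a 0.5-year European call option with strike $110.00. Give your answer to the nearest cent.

CRR parameters: u = e^(σ√Δt) = e^(0.35·√0.5) = 1.2808, d = 1/u = 0.7808
Per-period rate: rΔt = 0.08·0.5 = 0.04, so R = e^0.04 = 1.0408
Risk-neutral probability p = (e^0.04 − 0.7808)/(1.2808 − 0.7808) = 0.2601/0.5000 = 0.5201
Terminal stock prices: S_u = 134.5, S_d = 81.98
Terminal payoffs (S − K): max(24.48, 0) = 24.48, max(-28.02, 0) = 0
Node 0 (S = 105): V_0 = e^(−0.04)·[0.5201·24.4843 + 0.4799·0.0000] = 12.2340

$12.23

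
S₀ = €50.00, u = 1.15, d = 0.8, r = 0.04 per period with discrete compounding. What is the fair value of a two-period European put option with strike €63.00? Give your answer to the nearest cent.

€9.61

Risk-neutral probability p = (1 + 0.04 − 0.8)/(1.15 − 0.8) = 0.2400/0.3500 = 0.6857
Terminal stock prices: S_uu = 66.12, S_ud = 46, S_dd = 32
Terminal payoffs (K − S): max(-3.125, 0) = 0, max(17, 0) = 17, max(31, 0) = 31
Node u (S = 57.5): V_u = 1/1.04·[0.6857·0.0000 + 0.3143·17.0000] = 5.1374
Node d (S = 40): V_d = 1/1.04·[0.6857·17.0000 + 0.3143·31.0000] = 20.5769
Node 0 (S = 50): V_0 = 1/1.04·[0.6857·5.1374 + 0.3143·20.5769] = 9.6056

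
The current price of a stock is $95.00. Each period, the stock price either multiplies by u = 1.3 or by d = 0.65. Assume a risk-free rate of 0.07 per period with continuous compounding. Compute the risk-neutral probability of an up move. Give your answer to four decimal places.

Risk-neutral probability p = (e^0.07 − 0.65)/(1.3 − 0.65) = 0.4225/0.6500 = 0.6500

p = 0.6500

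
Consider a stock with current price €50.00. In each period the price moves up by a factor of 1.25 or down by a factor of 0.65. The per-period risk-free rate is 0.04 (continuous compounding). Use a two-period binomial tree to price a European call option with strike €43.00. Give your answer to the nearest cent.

€13.76

Risk-neutral probability p = (e^0.04 − 0.65)/(1.25 − 0.65) = 0.3908/0.6000 = 0.6514
Terminal stock prices: S_uu = 78.12, S_ud = 40.62, S_dd = 21.13
Terminal payoffs (S − K): max(35.12, 0) = 35.12, max(-2.375, 0) = 0, max(-21.87, 0) = 0
Node u (S = 62.5): V_u = e^(−0.04)·[0.6514·35.1250 + 0.3486·0.0000] = 21.9816
Node d (S = 32.5): V_d = e^(−0.04)·[0.6514·0.0000 + 0.3486·0.0000] = 0.0000
Node 0 (S = 50): V_0 = e^(−0.04)·[0.6514·21.9816 + 0.3486·0.0000] = 13.7564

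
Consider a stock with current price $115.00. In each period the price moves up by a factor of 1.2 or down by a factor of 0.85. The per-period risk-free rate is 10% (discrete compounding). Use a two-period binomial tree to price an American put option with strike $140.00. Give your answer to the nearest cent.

$25.00

Risk-neutral probability p = (1 + 0.1 − 0.85)/(1.2 − 0.85) = 0.2500/0.3500 = 0.7143
Terminal stock prices: S_uu = 165.6, S_ud = 117.3, S_dd = 83.09
Terminal payoffs (K − S): max(-25.6, 0) = 0, max(22.7, 0) = 22.7, max(56.91, 0) = 56.91
Node u (S = 138): continuation = 1/1.1·[0.7143·0.0000 + 0.2857·22.7000] = 5.8961; exercise value = 2.0000 ≤ continuation, so V_u = 5.8961
Node d (S = 97.75): continuation = 1/1.1·[0.7143·22.7000 + 0.2857·56.9125] = 29.5227; exercise value = 42.2500 > continuation, so V_d = 42.2500 (exercise)
Node 0 (S = 115): continuation = 1/1.1·[0.7143·5.8961 + 0.2857·42.2500] = 14.8027; exercise value = 25.0000 > continuation, so V_0 = 25.0000 (exercise)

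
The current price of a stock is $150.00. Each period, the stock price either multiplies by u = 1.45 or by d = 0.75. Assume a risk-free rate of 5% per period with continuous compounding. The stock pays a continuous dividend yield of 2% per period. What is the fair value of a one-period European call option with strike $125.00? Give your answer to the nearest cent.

$35.25

Per-period risk-free factor R = e^0.05 = 1.0513; dividend-adjusted growth = e^(0.05−0.02) = 1.0305.
Risk-neutral probability p = (1.0305 − 0.75)/(1.45 − 0.75) = 0.2805/0.7000 = 0.4006
Terminal stock prices: S_u = 217.5, S_d = 112.5
Terminal payoffs (S − K): max(92.5, 0) = 92.5, max(-12.5, 0) = 0
Node 0 (S = 150): V_0 = e^(−0.05)·[0.4006·92.5000 + 0.5994·0.0000] = 35.2526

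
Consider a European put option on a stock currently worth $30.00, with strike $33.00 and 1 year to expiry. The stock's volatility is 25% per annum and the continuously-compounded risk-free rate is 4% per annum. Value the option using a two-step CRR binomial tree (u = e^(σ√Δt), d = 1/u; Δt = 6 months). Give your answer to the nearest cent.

$4.16

CRR parameters: u = e^(σ√Δt) = e^(0.25·√0.5) = 1.1934, d = 1/u = 0.8380
Per-period rate: rΔt = 0.04·0.5 = 0.02, so R = e^0.02 = 1.0202
Risk-neutral probability p = (e^0.02 − 0.8380)/(1.1934 − 0.8380) = 0.1822/0.3554 = 0.5128
Terminal stock prices: S_uu = 42.72, S_ud = 30, S_dd = 21.07
Terminal payoffs (K − S): max(-9.724, 0) = 0, max(3, 0) = 3, max(11.93, 0) = 11.93
Node u (S = 35.8): V_u = e^(−0.02)·[0.5128·0.0000 + 0.4872·3.0000] = 1.4328
Node d (S = 25.14): V_d = e^(−0.02)·[0.5128·3.0000 + 0.4872·11.9343] = 7.2075
Node 0 (S = 30): V_0 = e^(−0.02)·[0.5128·1.4328 + 0.4872·7.2075] = 4.1624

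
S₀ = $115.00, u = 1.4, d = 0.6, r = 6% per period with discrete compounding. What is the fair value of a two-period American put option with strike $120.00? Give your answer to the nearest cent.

Risk-neutral probability p = (1 + 0.06 − 0.6)/(1.4 − 0.6) = 0.4600/0.8000 = 0.5750
Terminal stock prices: S_uu = 225.4, S_ud = 96.6, S_dd = 41.4
Terminal payoffs (K − S): max(-105.4, 0) = 0, max(23.4, 0) = 23.4, max(78.6, 0) = 78.6
Node u (S = 161): continuation = 1/1.06·[0.5750·0.0000 + 0.4250·23.4000] = 9.3821; exercise value = 0.0000 ≤ continuation, so V_u = 9.3821
Node d (S = 69): continuation = 1/1.06·[0.5750·23.4000 + 0.4250·78.6000] = 44.2075; exercise value = 51.0000 > continuation, so V_d = 51.0000 (exercise)
Node 0 (S = 115): continuation = 1/1.06·[0.5750·9.3821 + 0.4250·51.0000] = 25.5374; exercise value = 5.0000 ≤ continuation, so V_0 = 25.5374

$25.54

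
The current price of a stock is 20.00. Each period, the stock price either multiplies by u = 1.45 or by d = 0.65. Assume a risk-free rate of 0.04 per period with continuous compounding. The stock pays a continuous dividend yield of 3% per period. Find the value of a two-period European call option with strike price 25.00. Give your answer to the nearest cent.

3.19

Per-period risk-free factor R = e^0.04 = 1.0408; dividend-adjusted growth = e^(0.04−0.03) = 1.0101.
Risk-neutral probability p = (1.0101 − 0.65)/(1.45 − 0.65) = 0.3601/0.8000 = 0.4501
Terminal stock prices: S_uu = 42.05, S_ud = 18.85, S_dd = 8.45
Terminal payoffs (S − K): max(17.05, 0) = 17.05, max(-6.15, 0) = 0, max(-16.55, 0) = 0
Node u (S = 29): V_u = e^(−0.04)·[0.4501·17.0500 + 0.5499·0.0000] = 7.3727
Node d (S = 13): V_d = e^(−0.04)·[0.4501·0.0000 + 0.5499·0.0000] = 0.0000
Node 0 (S = 20): V_0 = e^(−0.04)·[0.4501·7.3727 + 0.5499·0.0000] = 3.1881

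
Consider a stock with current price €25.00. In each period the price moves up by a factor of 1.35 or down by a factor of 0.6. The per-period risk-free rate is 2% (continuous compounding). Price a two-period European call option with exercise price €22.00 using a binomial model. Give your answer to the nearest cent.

€7.11

Risk-neutral probability p = (e^0.02 − 0.6)/(1.35 − 0.6) = 0.4202/0.7500 = 0.5603
Terminal stock prices: S_uu = 45.56, S_ud = 20.25, S_dd = 9
Terminal payoffs (S − K): max(23.56, 0) = 23.56, max(-1.75, 0) = 0, max(-13, 0) = 0
Node u (S = 33.75): V_u = e^(−0.02)·[0.5603·23.5625 + 0.4397·0.0000] = 12.9399
Node d (S = 15): V_d = e^(−0.02)·[0.5603·0.0000 + 0.4397·0.0000] = 0.0000
Node 0 (S = 25): V_0 = e^(−0.02)·[0.5603·12.9399 + 0.4397·0.0000] = 7.1063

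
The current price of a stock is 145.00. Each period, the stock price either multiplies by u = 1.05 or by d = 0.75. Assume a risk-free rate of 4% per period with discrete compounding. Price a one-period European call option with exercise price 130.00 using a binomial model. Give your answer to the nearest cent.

20.68

Risk-neutral probability p = (1 + 0.04 − 0.75)/(1.05 − 0.75) = 0.2900/0.3000 = 0.9667
Terminal stock prices: S_u = 152.2, S_d = 108.8
Terminal payoffs (S − K): max(22.25, 0) = 22.25, max(-21.25, 0) = 0
Node 0 (S = 145): V_0 = 1/1.04·[0.9667·22.2500 + 0.0333·0.0000] = 20.6811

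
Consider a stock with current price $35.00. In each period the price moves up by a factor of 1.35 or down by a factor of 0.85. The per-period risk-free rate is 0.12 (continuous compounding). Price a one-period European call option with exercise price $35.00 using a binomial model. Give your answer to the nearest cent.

$6.03

Risk-neutral probability p = (e^0.12 − 0.85)/(1.35 − 0.85) = 0.2775/0.5000 = 0.5550
Terminal stock prices: S_u = 47.25, S_d = 29.75
Terminal payoffs (S − K): max(12.25, 0) = 12.25, max(-5.25, 0) = 0
Node 0 (S = 35): V_0 = e^(−0.12)·[0.5550·12.2500 + 0.4450·0.0000] = 6.0299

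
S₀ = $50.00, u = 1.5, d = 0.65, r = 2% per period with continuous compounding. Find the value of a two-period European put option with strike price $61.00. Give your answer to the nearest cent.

Risk-neutral probability p = (e^0.02 − 0.65)/(1.5 − 0.65) = 0.3702/0.8500 = 0.4355
Terminal stock prices: S_uu = 112.5, S_ud = 48.75, S_dd = 21.13
Terminal payoffs (K − S): max(-51.5, 0) = 0, max(12.25, 0) = 12.25, max(39.88, 0) = 39.88
Node u (S = 75): V_u = e^(−0.02)·[0.4355·0.0000 + 0.5645·12.2500] = 6.7778
Node d (S = 32.5): V_d = e^(−0.02)·[0.4355·12.2500 + 0.5645·39.8750] = 27.2921
Node 0 (S = 50): V_0 = e^(−0.02)·[0.4355·6.7778 + 0.5645·27.2921] = 17.9940

$17.99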